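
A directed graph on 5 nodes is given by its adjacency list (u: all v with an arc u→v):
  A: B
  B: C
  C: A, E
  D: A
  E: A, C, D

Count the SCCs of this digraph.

{A, B, C, D, E} are all mutually reachable — one SCC of size 5.
That gives 1 strongly connected component.

1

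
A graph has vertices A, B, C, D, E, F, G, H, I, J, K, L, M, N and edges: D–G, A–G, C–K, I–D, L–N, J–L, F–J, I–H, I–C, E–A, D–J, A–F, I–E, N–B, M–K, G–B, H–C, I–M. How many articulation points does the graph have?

Removing I increases the component count from 1 to 2, so I is a cut vertex.
By contrast removing E leaves 1 component; it is not a cut vertex. No other vertex is a cut vertex either.

1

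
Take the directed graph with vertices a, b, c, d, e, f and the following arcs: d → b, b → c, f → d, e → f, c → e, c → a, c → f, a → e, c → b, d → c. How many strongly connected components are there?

{a, b, c, d, e, f} are all mutually reachable — one SCC of size 6.
That gives 1 strongly connected component.

1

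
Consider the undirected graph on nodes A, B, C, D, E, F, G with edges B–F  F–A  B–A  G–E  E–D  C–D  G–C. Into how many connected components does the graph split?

2

Starting from A we can reach A, B, F. That is one component of size 3.
Starting from C we can reach C, D, E, G. That is one component of size 4.
Total: 2 components.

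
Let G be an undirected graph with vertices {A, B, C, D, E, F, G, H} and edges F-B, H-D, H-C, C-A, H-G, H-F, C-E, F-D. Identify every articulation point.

C, F, H

Removing C increases the component count from 1 to 3, so C is a cut vertex.
Removing F increases the component count from 1 to 2, so F is a cut vertex.
Removing H increases the component count from 1 to 3, so H is a cut vertex.
By contrast removing E leaves 1 component; it is not a cut vertex. No other vertex is a cut vertex either.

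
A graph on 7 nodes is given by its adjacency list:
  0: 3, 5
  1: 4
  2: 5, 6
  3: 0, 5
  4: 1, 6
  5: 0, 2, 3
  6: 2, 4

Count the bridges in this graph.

The edges on the cycle 5-0-3-5 are not bridges since each lies on that cycle.
But removing 2-6 disconnects 2 from 6; removing 4-1 disconnects 4 from 1; removing 6-4 disconnects 6 from 4; removing 5-2 disconnects 5 from 2 — these are bridges.
That makes 4 bridges.

4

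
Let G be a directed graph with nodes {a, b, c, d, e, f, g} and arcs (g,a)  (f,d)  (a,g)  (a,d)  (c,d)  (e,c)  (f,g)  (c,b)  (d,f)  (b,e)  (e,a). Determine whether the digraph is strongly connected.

There is no directed path from d to b, so the graph is not strongly connected.

No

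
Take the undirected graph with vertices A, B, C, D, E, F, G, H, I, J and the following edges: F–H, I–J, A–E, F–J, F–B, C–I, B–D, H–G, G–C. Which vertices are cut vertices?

B, F

Removing B increases the component count from 2 to 3, so B is a cut vertex.
Removing F increases the component count from 2 to 3, so F is a cut vertex.
By contrast removing G leaves 2 components; it is not a cut vertex. No other vertex is a cut vertex either.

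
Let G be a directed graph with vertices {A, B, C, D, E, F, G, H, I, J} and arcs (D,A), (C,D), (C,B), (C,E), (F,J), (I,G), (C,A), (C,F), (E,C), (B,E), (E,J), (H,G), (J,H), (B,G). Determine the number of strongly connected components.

8

{B, C, E} are all mutually reachable — one SCC of size 3.
{H} is an SCC by itself.
{D} is an SCC by itself.
{A} is an SCC by itself.
{G} is an SCC by itself.
(and 3 more singleton SCCs)
That gives 8 strongly connected components.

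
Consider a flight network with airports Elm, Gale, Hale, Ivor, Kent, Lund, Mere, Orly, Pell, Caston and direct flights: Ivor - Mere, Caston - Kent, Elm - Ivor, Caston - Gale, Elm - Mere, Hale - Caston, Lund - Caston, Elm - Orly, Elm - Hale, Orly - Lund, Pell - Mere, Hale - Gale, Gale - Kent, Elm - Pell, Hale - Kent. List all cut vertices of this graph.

Removing Elm increases the component count from 1 to 2, so Elm is a cut vertex.
By contrast removing Gale leaves 1 component; it is not a cut vertex. No other vertex is a cut vertex either.

Elm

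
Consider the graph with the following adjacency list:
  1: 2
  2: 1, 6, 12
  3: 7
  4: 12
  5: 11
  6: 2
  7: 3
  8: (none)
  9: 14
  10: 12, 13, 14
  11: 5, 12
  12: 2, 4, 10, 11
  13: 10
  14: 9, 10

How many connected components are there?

8 is isolated — a component by itself.
Starting from 3 we can reach 3, 7. That is one component of size 2.
Starting from 1 we can reach 1, 2, 4, 5, 6, 9, 10, 11, 12, 13, 14. That is one component of size 11.
Total: 3 components.

3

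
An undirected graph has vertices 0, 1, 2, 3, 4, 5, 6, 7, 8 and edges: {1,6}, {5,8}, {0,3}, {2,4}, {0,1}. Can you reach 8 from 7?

No

The component containing 7 is {7}, and 8 is not in it.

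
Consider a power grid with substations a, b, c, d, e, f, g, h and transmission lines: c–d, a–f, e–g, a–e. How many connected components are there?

b is isolated — a component by itself.
h is isolated — a component by itself.
Starting from c we can reach c, d. That is one component of size 2.
Starting from a we can reach a, e, f, g. That is one component of size 4.
Total: 4 components.

4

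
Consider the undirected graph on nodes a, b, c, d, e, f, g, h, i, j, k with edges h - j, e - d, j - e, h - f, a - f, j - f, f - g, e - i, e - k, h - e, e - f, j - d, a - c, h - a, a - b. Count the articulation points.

Removing a increases the component count from 1 to 3, so a is a cut vertex.
Removing e increases the component count from 1 to 3, so e is a cut vertex.
Removing f increases the component count from 1 to 2, so f is a cut vertex.
By contrast removing h leaves 1 component; it is not a cut vertex. No other vertex is a cut vertex either.

3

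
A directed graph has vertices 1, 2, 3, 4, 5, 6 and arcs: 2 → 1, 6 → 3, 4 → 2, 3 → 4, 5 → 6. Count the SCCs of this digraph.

{5} is an SCC by itself.
{1} is an SCC by itself.
{4} is an SCC by itself.
{3} is an SCC by itself.
{2} is an SCC by itself.
(and 1 more singleton SCC)
That gives 6 strongly connected components.

6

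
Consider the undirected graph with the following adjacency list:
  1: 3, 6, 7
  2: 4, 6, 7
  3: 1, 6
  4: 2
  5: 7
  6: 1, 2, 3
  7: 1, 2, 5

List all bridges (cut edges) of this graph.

The edges on the cycle 6-2-7-1-6 are not bridges since each lies on that cycle.
But removing 2-4 disconnects 2 from 4; removing 5-7 disconnects 5 from 7 — these are bridges.

2-4, 5-7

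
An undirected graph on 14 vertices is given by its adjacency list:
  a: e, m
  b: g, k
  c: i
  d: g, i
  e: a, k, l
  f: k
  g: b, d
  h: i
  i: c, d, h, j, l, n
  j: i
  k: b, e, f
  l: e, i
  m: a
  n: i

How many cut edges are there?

7

The edges on the cycle k-e-l-i-d-g-b-k are not bridges since each lies on that cycle.
But removing a-m disconnects a from m; removing j-i disconnects j from i; removing i-c disconnects i from c; removing k-f disconnects k from f — these are bridges.
In total 7 edges are bridges.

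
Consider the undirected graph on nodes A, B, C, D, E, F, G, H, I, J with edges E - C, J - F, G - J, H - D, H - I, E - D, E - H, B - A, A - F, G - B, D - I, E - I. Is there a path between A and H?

The component containing A is {A, B, F, G, J}, and H is not in it.

No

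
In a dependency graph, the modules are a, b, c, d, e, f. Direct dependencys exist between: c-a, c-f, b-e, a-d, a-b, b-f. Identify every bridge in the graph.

The edges on the cycle c-a-b-f-c are not bridges since each lies on that cycle.
But removing a-d disconnects a from d; removing b-e disconnects b from e — these are bridges.

a-d, b-e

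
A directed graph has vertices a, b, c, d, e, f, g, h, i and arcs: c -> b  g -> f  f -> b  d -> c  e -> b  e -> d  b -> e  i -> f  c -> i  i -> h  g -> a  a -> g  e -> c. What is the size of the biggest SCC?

6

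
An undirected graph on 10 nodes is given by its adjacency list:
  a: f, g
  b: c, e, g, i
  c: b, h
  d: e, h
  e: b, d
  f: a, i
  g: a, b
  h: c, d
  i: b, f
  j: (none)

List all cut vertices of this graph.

b

Removing b increases the component count from 2 to 3, so b is a cut vertex.
By contrast removing f leaves 2 components; it is not a cut vertex. No other vertex is a cut vertex either.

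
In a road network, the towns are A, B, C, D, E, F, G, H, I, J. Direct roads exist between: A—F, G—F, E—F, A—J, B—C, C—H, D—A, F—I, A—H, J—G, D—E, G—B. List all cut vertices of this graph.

Removing F increases the component count from 1 to 2, so F is a cut vertex.
By contrast removing G leaves 1 component; it is not a cut vertex. No other vertex is a cut vertex either.

F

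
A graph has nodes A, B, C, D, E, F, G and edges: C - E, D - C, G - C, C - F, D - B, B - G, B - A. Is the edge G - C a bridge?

After removing G - C, the path G-B-D-C still connects them, so the edge is not a bridge.

No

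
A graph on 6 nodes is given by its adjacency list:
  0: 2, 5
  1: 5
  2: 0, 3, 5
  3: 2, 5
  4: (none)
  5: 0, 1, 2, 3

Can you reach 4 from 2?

The component containing 2 is {0, 1, 2, 3, 5}, and 4 is not in it.

No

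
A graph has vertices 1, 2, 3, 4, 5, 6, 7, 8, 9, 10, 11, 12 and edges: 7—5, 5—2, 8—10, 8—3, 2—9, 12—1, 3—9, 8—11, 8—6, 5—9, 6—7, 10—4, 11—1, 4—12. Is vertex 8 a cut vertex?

Deleting 8 raises the number of components from 1 to 2, so 8 is a cut vertex.

Yes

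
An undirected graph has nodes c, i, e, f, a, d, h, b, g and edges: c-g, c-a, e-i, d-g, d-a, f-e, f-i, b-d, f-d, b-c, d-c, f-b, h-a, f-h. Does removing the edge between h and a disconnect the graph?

No

After removing h-a, the path h-f-d-a still connects them, so the edge is not a bridge.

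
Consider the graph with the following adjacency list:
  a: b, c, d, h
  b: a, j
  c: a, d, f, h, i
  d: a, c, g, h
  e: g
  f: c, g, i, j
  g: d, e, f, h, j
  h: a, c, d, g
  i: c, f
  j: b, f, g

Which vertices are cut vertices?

g

Removing g increases the component count from 1 to 2, so g is a cut vertex.
By contrast removing j leaves 1 component; it is not a cut vertex. No other vertex is a cut vertex either.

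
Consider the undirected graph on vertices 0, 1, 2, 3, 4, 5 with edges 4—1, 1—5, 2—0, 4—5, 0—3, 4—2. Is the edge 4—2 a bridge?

Yes

Removing 4—2 leaves no path between 4 and 2: the component count goes from 1 to 2. So it is a bridge.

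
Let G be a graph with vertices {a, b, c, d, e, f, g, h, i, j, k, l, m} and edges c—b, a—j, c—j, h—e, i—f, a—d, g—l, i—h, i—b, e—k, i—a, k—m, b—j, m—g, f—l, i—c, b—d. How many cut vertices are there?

Removing i increases the component count from 1 to 2, so i is a cut vertex.
By contrast removing j leaves 1 component; it is not a cut vertex. No other vertex is a cut vertex either.

1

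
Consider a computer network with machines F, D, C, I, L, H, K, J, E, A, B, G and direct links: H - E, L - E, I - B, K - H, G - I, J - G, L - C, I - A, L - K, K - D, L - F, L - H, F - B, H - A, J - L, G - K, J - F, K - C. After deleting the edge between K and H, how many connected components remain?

K and H are still connected via K-L-H, so the component count stays at 1.

1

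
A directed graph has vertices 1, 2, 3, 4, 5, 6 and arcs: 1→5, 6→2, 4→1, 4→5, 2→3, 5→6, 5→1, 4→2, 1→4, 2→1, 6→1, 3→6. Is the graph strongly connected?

From 5 we can reach every vertex (1, 2, 3, 4, 5, 6), and every vertex can reach 5 (1, 2, 3, 4, 5, 6). So the whole graph is one strongly connected component.

Yes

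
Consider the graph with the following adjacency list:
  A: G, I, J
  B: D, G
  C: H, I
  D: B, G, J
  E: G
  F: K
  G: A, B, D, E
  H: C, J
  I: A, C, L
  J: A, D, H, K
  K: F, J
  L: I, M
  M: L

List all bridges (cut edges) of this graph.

E-G, F-K, I-L, J-K, L-M

The edges on the cycle J-H-C-I-A-J are not bridges since each lies on that cycle.
But removing I-L disconnects I from L; removing M-L disconnects M from L; removing G-E disconnects G from E; removing J-K disconnects J from K — these are bridges.
In total 5 edges are bridges.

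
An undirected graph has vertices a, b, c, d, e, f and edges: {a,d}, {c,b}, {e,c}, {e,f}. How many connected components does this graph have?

2

Starting from a we can reach a, d. That is one component of size 2.
Starting from b we can reach b, c, e, f. That is one component of size 4.
Total: 2 components.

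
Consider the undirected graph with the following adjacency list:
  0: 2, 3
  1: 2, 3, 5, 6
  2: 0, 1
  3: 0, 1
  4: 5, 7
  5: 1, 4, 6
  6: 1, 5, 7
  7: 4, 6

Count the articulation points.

Removing 1 increases the component count from 1 to 2, so 1 is a cut vertex.
By contrast removing 4 leaves 1 component; it is not a cut vertex. No other vertex is a cut vertex either.

1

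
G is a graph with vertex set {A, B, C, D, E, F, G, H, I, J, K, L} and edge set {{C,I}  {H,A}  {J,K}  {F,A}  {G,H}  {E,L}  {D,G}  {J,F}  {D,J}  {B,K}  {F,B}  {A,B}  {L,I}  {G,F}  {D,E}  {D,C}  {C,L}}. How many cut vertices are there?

1

Removing D increases the component count from 1 to 2, so D is a cut vertex.
By contrast removing C leaves 1 component; it is not a cut vertex. No other vertex is a cut vertex either.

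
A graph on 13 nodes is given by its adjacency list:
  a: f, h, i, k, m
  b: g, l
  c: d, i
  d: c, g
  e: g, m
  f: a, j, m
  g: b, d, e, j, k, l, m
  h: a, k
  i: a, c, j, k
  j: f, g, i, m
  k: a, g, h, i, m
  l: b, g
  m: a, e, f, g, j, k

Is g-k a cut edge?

No

After removing g-k, the path g-m-k still connects them, so the edge is not a bridge.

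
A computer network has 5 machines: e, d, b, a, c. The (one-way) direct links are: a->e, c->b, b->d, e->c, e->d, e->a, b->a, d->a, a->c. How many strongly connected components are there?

1

{a, b, c, d, e} are all mutually reachable — one SCC of size 5.
That gives 1 strongly connected component.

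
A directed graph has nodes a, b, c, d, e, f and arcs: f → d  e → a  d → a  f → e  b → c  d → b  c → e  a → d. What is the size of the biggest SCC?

5

{a, b, c, d, e} are all mutually reachable — one SCC of size 5.
{f} is an SCC by itself.
The largest has 5 vertices.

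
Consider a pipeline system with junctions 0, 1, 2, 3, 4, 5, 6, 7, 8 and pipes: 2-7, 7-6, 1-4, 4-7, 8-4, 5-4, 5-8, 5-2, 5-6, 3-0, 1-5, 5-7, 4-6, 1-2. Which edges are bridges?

0-3

The edges on the cycle 1-5-8-4-1 are not bridges since each lies on that cycle.
But removing 0-3 disconnects 0 from 3 — this is a bridge.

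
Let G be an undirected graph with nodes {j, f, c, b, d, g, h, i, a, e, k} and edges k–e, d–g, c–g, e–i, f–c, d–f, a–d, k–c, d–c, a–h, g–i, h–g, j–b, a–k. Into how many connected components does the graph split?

2

Starting from b we can reach b, j. That is one component of size 2.
Starting from a we can reach a, c, d, e, f, g, h, i, k. That is one component of size 9.
Total: 2 components.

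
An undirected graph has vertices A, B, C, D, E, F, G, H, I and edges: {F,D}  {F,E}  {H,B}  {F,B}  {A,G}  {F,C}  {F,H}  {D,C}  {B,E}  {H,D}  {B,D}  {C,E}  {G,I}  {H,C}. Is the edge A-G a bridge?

Removing A-G leaves no path between A and G: the component count goes from 2 to 3. So it is a bridge.

Yes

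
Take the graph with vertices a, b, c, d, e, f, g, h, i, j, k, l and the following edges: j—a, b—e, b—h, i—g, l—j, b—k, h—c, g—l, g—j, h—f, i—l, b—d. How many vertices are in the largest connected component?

Starting from a we can reach a, g, i, j, l. That is one component of size 5.
Starting from b we can reach b, c, d, e, f, h, k. That is one component of size 7.
The largest has 7 vertices.

7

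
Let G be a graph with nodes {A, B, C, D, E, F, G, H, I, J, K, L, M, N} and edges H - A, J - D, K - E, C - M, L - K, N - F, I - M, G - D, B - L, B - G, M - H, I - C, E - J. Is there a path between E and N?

No

The component containing E is {B, D, E, G, J, K, L}, and N is not in it.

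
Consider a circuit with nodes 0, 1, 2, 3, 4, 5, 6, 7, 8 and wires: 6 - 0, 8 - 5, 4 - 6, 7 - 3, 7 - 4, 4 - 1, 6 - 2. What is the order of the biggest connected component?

7

Starting from 5 we can reach 5, 8. That is one component of size 2.
Starting from 0 we can reach 0, 1, 2, 3, 4, 6, 7. That is one component of size 7.
The largest has 7 vertices.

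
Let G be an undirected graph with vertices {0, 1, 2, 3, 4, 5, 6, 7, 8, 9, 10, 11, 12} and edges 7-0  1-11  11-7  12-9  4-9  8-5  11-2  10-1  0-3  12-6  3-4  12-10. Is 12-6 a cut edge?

Removing 12-6 leaves no path between 12 and 6: the component count goes from 2 to 3. So it is a bridge.

Yes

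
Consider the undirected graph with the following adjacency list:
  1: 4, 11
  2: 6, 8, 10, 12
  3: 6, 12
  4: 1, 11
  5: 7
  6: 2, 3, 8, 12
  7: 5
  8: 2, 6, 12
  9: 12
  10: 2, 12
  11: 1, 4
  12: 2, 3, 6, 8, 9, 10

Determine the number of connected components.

3

Starting from 5 we can reach 5, 7. That is one component of size 2.
Starting from 1 we can reach 1, 4, 11. That is one component of size 3.
Starting from 2 we can reach 2, 3, 6, 8, 9, 10, 12. That is one component of size 7.
Total: 3 components.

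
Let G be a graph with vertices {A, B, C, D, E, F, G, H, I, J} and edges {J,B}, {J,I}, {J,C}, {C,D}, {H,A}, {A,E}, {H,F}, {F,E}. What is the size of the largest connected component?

5

G is isolated — a component by itself.
Starting from A we can reach A, E, F, H. That is one component of size 4.
Starting from B we can reach B, C, D, I, J. That is one component of size 5.
The largest has 5 vertices.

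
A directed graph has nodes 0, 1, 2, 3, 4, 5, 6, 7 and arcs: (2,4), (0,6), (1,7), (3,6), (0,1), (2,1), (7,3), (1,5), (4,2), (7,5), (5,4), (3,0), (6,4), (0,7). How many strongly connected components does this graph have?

1

{0, 1, 2, 3, 4, 5, 6, 7} are all mutually reachable — one SCC of size 8.
That gives 1 strongly connected component.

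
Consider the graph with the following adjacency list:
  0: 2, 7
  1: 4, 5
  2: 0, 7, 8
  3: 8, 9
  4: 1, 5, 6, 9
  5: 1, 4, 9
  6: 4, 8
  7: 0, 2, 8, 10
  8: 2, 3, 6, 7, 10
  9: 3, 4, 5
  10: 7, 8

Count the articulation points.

1

Removing 8 increases the component count from 1 to 2, so 8 is a cut vertex.
By contrast removing 6 leaves 1 component; it is not a cut vertex. No other vertex is a cut vertex either.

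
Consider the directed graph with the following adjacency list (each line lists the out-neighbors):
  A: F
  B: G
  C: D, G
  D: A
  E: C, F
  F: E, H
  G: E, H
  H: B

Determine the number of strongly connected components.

1

{A, B, C, D, E, F, G, H} are all mutually reachable — one SCC of size 8.
That gives 1 strongly connected component.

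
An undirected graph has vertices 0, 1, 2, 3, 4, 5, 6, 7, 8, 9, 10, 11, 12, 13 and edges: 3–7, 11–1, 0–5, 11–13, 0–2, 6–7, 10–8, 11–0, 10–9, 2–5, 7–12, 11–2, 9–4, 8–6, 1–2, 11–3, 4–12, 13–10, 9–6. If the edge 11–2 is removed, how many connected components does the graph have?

11 and 2 are still connected via 11-0-2, so the component count stays at 1.

1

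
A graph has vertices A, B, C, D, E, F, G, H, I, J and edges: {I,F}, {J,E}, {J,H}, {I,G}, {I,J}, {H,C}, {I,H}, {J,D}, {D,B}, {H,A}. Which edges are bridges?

The edges on the cycle I-J-H-I are not bridges since each lies on that cycle.
But removing D - B disconnects D from B; removing C - H disconnects C from H; removing J - E disconnects J from E; removing H - A disconnects H from A — these are bridges.
In total 7 edges are bridges.

A-H, B-D, C-H, D-J, E-J, F-I, G-I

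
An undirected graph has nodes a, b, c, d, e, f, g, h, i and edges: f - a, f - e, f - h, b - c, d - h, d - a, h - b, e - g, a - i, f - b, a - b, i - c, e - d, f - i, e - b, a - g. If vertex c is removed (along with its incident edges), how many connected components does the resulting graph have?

With c gone, the remaining components are: {a, b, d, e, f, g, h, i}.
That is 1 component.

1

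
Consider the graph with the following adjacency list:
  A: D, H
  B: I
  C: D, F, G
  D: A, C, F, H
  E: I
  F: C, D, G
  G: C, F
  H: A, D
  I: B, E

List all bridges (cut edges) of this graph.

The edges on the cycle D-A-H-D are not bridges since each lies on that cycle.
But removing E-I disconnects E from I; removing B-I disconnects B from I — these are bridges.

B-I, E-I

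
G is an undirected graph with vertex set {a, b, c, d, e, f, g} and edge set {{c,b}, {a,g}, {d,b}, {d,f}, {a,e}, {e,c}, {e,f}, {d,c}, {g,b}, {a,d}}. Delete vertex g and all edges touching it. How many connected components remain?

1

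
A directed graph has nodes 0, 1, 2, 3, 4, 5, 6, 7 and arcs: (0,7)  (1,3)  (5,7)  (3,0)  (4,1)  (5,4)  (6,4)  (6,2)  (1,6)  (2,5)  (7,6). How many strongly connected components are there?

1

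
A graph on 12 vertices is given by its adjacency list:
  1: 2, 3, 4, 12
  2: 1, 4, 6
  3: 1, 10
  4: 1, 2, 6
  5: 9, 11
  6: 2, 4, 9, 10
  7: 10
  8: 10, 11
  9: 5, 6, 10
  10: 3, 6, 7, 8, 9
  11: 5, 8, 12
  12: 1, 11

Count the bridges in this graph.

The edges on the cycle 10-3-1-2-6-10 are not bridges since each lies on that cycle.
But removing 10-7 disconnects 10 from 7 — this is a bridge.

1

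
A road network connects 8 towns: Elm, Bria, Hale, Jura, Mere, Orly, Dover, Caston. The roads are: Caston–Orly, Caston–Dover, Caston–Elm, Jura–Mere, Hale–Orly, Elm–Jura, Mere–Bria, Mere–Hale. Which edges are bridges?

Bria-Mere, Caston-Dover

The edges on the cycle Caston-Elm-Jura-Mere-Hale-Orly-Caston are not bridges since each lies on that cycle.
But removing Caston–Dover disconnects Caston from Dover; removing Mere–Bria disconnects Mere from Bria — these are bridges.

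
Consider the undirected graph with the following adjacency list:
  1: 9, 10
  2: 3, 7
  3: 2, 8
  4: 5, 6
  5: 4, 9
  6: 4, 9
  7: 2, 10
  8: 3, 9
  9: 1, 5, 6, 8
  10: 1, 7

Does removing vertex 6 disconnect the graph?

Deleting 6 leaves 1 component (was 1) (its neighbors 4, 9 remain connected to each other), so 6 is not a cut vertex.

No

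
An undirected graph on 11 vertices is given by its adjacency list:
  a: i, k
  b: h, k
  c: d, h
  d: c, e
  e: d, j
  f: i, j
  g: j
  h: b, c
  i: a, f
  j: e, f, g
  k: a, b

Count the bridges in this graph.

1

The edges on the cycle h-c-d-e-j-f-i-a-k-b-h are not bridges since each lies on that cycle.
But removing g-j disconnects g from j — this is a bridge.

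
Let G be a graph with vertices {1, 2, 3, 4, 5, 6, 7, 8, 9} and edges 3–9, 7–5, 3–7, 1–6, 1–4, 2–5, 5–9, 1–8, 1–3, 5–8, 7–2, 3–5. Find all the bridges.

The edges on the cycle 7-2-5-7 are not bridges since each lies on that cycle.
But removing 4–1 disconnects 4 from 1; removing 6–1 disconnects 6 from 1 — these are bridges.

1-4, 1-6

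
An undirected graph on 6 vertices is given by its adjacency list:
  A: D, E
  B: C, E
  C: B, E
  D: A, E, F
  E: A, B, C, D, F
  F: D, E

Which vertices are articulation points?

Removing E increases the component count from 1 to 2, so E is a cut vertex.
By contrast removing F leaves 1 component; it is not a cut vertex. No other vertex is a cut vertex either.

E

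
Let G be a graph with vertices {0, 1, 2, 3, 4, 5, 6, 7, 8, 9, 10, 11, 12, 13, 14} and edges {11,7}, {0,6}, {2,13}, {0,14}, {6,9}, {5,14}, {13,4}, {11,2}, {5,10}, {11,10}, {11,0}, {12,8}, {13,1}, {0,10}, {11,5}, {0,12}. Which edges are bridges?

The edges on the cycle 11-0-10-11 are not bridges since each lies on that cycle.
But removing 0—12 disconnects 0 from 12; removing 8—12 disconnects 8 from 12; removing 9—6 disconnects 9 from 6; removing 13—4 disconnects 13 from 4 — these are bridges.
In total 9 edges are bridges.

0-12, 0-6, 1-13, 11-2, 11-7, 12-8, 13-2, 13-4, 6-9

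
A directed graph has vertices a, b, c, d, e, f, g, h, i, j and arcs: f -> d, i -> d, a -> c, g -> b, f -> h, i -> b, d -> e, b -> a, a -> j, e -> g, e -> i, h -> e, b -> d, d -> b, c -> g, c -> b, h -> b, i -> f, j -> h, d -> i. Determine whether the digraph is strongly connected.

Yes

From d we can reach every vertex (a, b, c, d, e, f, g, h, i, j), and every vertex can reach d (a, b, c, d, e, f, g, h, i, j). So the whole graph is one strongly connected component.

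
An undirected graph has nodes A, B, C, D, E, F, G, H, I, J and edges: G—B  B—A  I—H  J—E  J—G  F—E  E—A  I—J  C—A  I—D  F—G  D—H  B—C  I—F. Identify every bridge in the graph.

none

The edges on the cycle I-D-H-I are not bridges since each lies on that cycle.
Every edge lies on some cycle, so there are no bridges.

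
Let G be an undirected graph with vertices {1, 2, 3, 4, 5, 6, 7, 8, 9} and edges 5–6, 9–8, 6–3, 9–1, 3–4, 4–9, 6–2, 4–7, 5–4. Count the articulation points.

3

Removing 4 increases the component count from 1 to 3, so 4 is a cut vertex.
Removing 6 increases the component count from 1 to 2, so 6 is a cut vertex.
Removing 9 increases the component count from 1 to 3, so 9 is a cut vertex.
By contrast removing 3 leaves 1 component; it is not a cut vertex. No other vertex is a cut vertex either.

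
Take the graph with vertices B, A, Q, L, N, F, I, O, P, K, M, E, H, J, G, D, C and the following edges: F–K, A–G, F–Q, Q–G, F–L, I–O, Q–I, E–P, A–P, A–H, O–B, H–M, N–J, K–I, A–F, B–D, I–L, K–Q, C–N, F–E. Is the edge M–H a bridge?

Yes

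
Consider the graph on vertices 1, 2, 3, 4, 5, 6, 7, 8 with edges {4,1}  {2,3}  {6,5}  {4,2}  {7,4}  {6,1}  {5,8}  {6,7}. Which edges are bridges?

The edges on the cycle 6-7-4-1-6 are not bridges since each lies on that cycle.
But removing 5-8 disconnects 5 from 8; removing 4-2 disconnects 4 from 2; removing 2-3 disconnects 2 from 3; removing 6-5 disconnects 6 from 5 — these are bridges.

2-3, 2-4, 5-6, 5-8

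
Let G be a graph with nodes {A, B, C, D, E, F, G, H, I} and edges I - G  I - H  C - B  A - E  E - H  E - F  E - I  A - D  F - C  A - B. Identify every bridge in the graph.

A-D, G-I

The edges on the cycle E-I-H-E are not bridges since each lies on that cycle.
But removing A - D disconnects A from D; removing I - G disconnects I from G — these are bridges.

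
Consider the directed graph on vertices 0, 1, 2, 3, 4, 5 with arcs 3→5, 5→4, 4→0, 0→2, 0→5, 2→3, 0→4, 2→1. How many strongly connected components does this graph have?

2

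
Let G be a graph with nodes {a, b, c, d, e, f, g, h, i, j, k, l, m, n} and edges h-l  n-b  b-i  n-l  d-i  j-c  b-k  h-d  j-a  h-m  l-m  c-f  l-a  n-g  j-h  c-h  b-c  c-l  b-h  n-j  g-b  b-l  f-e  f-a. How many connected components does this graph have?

1

Starting from a we can reach a, b, c, d, e, f, g, h, i, j, k, l, m, n. That is one component of size 14.
Total: 1 component.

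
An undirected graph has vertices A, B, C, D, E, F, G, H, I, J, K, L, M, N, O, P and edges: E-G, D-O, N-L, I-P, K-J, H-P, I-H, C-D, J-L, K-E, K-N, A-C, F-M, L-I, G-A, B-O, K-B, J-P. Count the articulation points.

1

Removing K increases the component count from 2 to 3, so K is a cut vertex.
By contrast removing P leaves 2 components; it is not a cut vertex. No other vertex is a cut vertex either.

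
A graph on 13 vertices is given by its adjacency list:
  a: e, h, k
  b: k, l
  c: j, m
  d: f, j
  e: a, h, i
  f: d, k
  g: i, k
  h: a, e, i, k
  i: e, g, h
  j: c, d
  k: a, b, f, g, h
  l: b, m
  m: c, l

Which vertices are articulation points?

Removing k increases the component count from 1 to 2, so k is a cut vertex.
By contrast removing d leaves 1 component; it is not a cut vertex. No other vertex is a cut vertex either.

k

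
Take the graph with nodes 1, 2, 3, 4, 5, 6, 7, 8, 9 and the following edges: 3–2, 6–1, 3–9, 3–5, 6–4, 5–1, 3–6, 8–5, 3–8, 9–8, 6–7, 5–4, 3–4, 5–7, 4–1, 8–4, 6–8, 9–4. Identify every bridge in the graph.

The edges on the cycle 3-6-1-4-9-3 are not bridges since each lies on that cycle.
But removing 3–2 disconnects 3 from 2 — this is a bridge.

2-3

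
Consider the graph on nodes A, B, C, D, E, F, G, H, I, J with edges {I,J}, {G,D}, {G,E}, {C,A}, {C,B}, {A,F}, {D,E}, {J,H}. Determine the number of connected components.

3

Starting from H we can reach H, I, J. That is one component of size 3.
Starting from D we can reach D, E, G. That is one component of size 3.
Starting from A we can reach A, B, C, F. That is one component of size 4.
Total: 3 components.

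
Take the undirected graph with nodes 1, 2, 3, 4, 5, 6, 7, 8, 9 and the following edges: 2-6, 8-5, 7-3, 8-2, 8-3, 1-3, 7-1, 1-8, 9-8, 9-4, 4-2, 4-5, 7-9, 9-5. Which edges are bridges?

2-6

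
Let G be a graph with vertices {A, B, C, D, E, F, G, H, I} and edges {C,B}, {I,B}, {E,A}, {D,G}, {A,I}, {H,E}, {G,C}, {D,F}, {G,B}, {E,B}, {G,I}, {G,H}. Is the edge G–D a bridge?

Removing G–D leaves no path between G and D: the component count goes from 1 to 2. So it is a bridge.

Yes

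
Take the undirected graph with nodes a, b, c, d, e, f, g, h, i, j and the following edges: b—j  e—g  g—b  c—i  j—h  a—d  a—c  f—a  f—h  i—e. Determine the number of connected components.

Starting from a we can reach a, b, c, d, e, f, g, h, i, j. That is one component of size 10.
Total: 1 component.

1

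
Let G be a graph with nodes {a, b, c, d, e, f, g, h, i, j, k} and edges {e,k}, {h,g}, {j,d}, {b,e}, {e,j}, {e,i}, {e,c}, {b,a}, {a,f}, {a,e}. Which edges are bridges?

a-f, c-e, d-j, e-i, e-j, e-k, g-h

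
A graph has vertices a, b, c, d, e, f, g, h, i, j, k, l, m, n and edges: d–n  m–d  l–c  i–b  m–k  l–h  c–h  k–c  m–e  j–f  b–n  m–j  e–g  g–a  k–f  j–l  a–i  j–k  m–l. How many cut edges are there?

0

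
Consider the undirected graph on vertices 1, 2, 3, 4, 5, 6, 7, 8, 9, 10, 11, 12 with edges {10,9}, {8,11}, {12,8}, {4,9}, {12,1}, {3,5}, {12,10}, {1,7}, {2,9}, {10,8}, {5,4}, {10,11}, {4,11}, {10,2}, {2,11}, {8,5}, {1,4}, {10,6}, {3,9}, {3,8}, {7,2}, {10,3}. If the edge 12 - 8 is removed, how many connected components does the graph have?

12 and 8 are still connected via 12-10-8, so the component count stays at 1.

1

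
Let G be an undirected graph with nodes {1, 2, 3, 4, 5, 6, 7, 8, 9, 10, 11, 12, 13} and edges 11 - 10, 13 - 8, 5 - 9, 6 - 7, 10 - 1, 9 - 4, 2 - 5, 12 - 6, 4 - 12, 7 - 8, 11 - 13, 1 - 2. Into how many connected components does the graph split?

2

3 is isolated — a component by itself.
Starting from 1 we can reach 1, 2, 4, 5, 6, 7, 8, 9, 10, 11, 12, 13. That is one component of size 12.
Total: 2 components.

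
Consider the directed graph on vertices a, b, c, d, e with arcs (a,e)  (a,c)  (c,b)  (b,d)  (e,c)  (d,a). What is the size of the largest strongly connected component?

{a, b, c, d, e} are all mutually reachable — one SCC of size 5.
The largest has 5 vertices.

5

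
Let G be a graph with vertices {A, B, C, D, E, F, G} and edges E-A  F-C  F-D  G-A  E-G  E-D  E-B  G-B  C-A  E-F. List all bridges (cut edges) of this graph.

none

The edges on the cycle E-G-B-E are not bridges since each lies on that cycle.
Every edge lies on some cycle, so there are no bridges.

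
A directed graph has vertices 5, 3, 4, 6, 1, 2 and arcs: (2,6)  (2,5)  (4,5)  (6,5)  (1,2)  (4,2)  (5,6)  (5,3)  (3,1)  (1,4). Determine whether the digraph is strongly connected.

Yes

From 1 we can reach every vertex (1, 2, 3, 4, 5, 6), and every vertex can reach 1 (1, 2, 3, 4, 5, 6). So the whole graph is one strongly connected component.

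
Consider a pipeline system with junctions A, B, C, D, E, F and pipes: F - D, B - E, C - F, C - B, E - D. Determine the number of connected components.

2

A is isolated — a component by itself.
Starting from B we can reach B, C, D, E, F. That is one component of size 5.
Total: 2 components.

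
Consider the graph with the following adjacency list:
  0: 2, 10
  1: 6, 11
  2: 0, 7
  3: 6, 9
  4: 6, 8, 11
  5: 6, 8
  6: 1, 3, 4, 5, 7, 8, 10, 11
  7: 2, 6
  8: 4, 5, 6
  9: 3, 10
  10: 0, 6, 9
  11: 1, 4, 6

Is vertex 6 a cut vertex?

Deleting 6 raises the number of components from 1 to 2, so 6 is a cut vertex.

Yes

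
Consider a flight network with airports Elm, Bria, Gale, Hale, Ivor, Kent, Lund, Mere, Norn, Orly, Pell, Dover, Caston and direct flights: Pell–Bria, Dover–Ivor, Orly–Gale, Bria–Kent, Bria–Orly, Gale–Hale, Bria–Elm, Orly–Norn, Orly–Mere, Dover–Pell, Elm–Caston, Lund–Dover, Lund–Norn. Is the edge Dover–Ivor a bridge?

Yes

Removing Dover–Ivor leaves no path between Dover and Ivor: the component count goes from 1 to 2. So it is a bridge.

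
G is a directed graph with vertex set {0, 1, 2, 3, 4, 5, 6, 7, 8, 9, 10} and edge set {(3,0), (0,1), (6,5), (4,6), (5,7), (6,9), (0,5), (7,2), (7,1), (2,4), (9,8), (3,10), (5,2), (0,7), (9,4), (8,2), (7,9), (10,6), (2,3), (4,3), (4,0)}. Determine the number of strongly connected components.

{0, 2, 3, 4, 5, 6, 7, 8, 9, 10} are all mutually reachable — one SCC of size 10.
{1} is an SCC by itself.
That gives 2 strongly connected components.

2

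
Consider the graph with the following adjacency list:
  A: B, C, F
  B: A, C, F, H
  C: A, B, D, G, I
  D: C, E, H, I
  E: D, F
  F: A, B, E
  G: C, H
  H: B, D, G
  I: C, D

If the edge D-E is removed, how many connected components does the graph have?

1

D and E are still connected via D-C-A-F-E, so the component count stays at 1.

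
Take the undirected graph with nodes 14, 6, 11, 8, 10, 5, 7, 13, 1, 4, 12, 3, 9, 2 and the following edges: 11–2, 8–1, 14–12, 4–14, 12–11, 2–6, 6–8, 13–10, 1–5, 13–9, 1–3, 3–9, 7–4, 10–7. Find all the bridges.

1-5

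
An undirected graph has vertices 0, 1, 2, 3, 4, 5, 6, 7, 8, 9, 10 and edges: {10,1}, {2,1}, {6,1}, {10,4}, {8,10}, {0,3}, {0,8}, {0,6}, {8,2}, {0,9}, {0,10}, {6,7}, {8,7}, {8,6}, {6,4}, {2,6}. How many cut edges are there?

The edges on the cycle 0-8-2-6-0 are not bridges since each lies on that cycle.
But removing 0–9 disconnects 0 from 9; removing 0–3 disconnects 0 from 3 — these are bridges.
That makes 2 bridges.

2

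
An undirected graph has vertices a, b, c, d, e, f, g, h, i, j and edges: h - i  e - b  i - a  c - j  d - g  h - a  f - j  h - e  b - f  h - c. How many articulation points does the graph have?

Removing h increases the component count from 2 to 3, so h is a cut vertex.
By contrast removing f leaves 2 components; it is not a cut vertex. No other vertex is a cut vertex either.

1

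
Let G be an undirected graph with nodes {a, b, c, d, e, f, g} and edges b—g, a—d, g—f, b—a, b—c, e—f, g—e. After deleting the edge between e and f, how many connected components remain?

1

e and f are still connected via e-g-f, so the component count stays at 1.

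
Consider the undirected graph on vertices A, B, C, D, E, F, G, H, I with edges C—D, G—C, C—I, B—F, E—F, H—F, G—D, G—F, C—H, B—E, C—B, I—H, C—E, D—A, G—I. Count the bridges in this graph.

The edges on the cycle C-I-H-F-B-C are not bridges since each lies on that cycle.
But removing A—D disconnects A from D — this is a bridge.

1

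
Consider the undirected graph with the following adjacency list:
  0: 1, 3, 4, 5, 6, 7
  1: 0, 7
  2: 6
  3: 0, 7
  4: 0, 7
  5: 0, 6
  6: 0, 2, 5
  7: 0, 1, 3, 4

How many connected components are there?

Starting from 0 we can reach 0, 1, 2, 3, 4, 5, 6, 7. That is one component of size 8.
Total: 1 component.

1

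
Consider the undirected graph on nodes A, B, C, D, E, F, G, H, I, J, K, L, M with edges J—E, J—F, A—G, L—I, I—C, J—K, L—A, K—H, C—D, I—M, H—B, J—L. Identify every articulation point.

A, C, H, I, J, K, L

Removing A increases the component count from 1 to 2, so A is a cut vertex.
Removing C increases the component count from 1 to 2, so C is a cut vertex.
Removing H increases the component count from 1 to 2, so H is a cut vertex.
Likewise I, J, K, L are cut vertices.
By contrast removing D leaves 1 component; it is not a cut vertex. No other vertex is a cut vertex either.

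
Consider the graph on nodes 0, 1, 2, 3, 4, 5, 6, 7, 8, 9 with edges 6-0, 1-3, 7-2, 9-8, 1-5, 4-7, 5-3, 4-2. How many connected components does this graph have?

Starting from 8 we can reach 8, 9. That is one component of size 2.
Starting from 0 we can reach 0, 6. That is one component of size 2.
Starting from 1 we can reach 1, 3, 5. That is one component of size 3.
Starting from 2 we can reach 2, 4, 7. That is one component of size 3.
Total: 4 components.

4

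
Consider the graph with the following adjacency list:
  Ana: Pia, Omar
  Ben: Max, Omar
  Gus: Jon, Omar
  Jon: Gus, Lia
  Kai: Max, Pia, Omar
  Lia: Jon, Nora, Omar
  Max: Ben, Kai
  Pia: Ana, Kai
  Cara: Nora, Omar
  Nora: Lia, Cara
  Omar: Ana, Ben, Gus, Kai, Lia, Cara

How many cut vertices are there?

1

Removing Omar increases the component count from 1 to 2, so Omar is a cut vertex.
By contrast removing Ana leaves 1 component; it is not a cut vertex. No other vertex is a cut vertex either.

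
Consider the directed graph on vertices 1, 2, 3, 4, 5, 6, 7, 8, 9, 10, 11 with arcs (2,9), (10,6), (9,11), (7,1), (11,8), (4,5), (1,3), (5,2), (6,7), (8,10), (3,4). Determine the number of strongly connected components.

1

{1, 2, 3, 4, 5, 6, 7, 8, 9, 10, 11} are all mutually reachable — one SCC of size 11.
That gives 1 strongly connected component.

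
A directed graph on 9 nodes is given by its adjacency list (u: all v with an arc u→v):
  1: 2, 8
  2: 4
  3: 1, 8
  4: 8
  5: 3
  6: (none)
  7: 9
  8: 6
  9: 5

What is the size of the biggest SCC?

{4} is an SCC by itself.
{2} is an SCC by itself.
{7} is an SCC by itself.
{3} is an SCC by itself.
{5} is an SCC by itself.
(and 4 more singleton SCCs)
The largest has 1 vertex.

1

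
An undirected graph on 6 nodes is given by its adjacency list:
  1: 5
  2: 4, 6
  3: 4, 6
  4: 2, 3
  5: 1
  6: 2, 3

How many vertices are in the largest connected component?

4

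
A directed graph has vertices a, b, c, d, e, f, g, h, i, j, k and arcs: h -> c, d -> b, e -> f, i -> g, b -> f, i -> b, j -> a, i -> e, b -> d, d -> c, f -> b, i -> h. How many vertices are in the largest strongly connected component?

3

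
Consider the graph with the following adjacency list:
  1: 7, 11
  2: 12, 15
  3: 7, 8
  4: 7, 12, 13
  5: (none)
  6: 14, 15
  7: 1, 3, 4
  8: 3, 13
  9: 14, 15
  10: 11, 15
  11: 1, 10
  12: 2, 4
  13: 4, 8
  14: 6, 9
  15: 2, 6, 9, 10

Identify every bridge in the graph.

none

The edges on the cycle 4-13-8-3-7-4 are not bridges since each lies on that cycle.
Every edge lies on some cycle, so there are no bridges.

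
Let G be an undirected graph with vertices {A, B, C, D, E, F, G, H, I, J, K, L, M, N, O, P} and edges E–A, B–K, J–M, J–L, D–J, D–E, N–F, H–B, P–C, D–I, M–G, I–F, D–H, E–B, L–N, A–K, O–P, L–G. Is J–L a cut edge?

After removing J–L, the path J-M-G-L still connects them, so the edge is not a bridge.

No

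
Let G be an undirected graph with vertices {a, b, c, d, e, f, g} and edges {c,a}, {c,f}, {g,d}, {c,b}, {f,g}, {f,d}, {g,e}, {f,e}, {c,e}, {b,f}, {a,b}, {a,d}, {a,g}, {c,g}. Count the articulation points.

0

Removing a, for instance, still leaves 1 component. No single vertex removal increases the component count — the graph has no articulation points.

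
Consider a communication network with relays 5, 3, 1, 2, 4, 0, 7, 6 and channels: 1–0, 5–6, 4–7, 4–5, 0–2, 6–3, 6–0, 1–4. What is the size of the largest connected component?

8

Starting from 0 we can reach 0, 1, 2, 3, 4, 5, 6, 7. That is one component of size 8.
The largest has 8 vertices.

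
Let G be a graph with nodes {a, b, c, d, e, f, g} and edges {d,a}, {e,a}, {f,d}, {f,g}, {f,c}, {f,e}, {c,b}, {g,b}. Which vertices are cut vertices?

f

Removing f increases the component count from 1 to 2, so f is a cut vertex.
By contrast removing d leaves 1 component; it is not a cut vertex. No other vertex is a cut vertex either.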